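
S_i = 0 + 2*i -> [0, 2, 4, 6, 8]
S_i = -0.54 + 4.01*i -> [-0.54, 3.47, 7.48, 11.49, 15.5]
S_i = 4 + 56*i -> [4, 60, 116, 172, 228]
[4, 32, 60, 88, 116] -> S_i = 4 + 28*i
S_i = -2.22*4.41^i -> [-2.22, -9.79, -43.17, -190.4, -839.67]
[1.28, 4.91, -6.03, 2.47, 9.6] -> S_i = Random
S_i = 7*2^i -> [7, 14, 28, 56, 112]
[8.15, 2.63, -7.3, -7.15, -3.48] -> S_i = Random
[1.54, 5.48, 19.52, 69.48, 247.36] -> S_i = 1.54*3.56^i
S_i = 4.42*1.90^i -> [4.42, 8.4, 15.96, 30.32, 57.6]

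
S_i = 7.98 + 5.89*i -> [7.98, 13.87, 19.76, 25.65, 31.54]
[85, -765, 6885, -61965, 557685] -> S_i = 85*-9^i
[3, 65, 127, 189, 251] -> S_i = 3 + 62*i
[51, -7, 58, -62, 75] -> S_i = Random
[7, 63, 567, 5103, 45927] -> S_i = 7*9^i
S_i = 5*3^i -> [5, 15, 45, 135, 405]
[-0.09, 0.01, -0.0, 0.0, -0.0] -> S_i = -0.09*(-0.14)^i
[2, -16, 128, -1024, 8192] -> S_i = 2*-8^i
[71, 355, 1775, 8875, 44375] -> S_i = 71*5^i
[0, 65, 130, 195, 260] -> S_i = 0 + 65*i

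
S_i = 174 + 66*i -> [174, 240, 306, 372, 438]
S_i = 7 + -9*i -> [7, -2, -11, -20, -29]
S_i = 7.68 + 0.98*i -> [7.68, 8.66, 9.64, 10.62, 11.6]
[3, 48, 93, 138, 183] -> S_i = 3 + 45*i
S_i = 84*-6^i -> [84, -504, 3024, -18144, 108864]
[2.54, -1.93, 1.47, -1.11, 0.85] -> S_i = 2.54*(-0.76)^i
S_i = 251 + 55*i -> [251, 306, 361, 416, 471]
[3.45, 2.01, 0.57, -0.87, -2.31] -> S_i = 3.45 + -1.44*i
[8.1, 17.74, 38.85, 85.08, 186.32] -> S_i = 8.10*2.19^i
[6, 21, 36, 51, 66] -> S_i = 6 + 15*i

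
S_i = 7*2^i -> [7, 14, 28, 56, 112]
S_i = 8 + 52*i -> [8, 60, 112, 164, 216]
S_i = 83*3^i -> [83, 249, 747, 2241, 6723]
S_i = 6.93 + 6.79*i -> [6.93, 13.72, 20.51, 27.3, 34.09]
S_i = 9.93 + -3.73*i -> [9.93, 6.2, 2.47, -1.26, -4.99]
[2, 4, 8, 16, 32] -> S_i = 2*2^i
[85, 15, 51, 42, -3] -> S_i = Random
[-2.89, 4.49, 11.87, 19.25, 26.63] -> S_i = -2.89 + 7.38*i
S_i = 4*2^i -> [4, 8, 16, 32, 64]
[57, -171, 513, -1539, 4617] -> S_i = 57*-3^i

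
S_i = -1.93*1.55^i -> [-1.93, -2.99, -4.64, -7.19, -11.14]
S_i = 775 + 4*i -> [775, 779, 783, 787, 791]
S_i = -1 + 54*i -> [-1, 53, 107, 161, 215]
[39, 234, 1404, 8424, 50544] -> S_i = 39*6^i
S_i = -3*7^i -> [-3, -21, -147, -1029, -7203]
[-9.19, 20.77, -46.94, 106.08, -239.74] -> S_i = -9.19*(-2.26)^i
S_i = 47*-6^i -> [47, -282, 1692, -10152, 60912]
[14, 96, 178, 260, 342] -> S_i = 14 + 82*i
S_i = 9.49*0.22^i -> [9.49, 2.09, 0.46, 0.1, 0.02]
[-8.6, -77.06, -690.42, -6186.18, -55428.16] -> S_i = -8.60*8.96^i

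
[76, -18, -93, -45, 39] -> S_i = Random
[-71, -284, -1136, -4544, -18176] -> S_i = -71*4^i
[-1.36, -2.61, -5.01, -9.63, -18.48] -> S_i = -1.36*1.92^i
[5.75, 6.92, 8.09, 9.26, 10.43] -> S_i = 5.75 + 1.17*i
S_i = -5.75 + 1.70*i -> [-5.75, -4.05, -2.35, -0.65, 1.05]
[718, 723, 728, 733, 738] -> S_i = 718 + 5*i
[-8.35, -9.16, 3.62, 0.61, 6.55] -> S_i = Random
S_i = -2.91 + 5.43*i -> [-2.91, 2.52, 7.95, 13.38, 18.81]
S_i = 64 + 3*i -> [64, 67, 70, 73, 76]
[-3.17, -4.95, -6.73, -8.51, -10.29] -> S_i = -3.17 + -1.78*i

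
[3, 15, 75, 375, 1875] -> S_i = 3*5^i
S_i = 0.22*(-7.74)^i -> [0.22, -1.7, 13.18, -102.01, 789.56]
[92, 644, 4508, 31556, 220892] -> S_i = 92*7^i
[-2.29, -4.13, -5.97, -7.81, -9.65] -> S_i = -2.29 + -1.84*i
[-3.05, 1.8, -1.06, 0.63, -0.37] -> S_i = -3.05*(-0.59)^i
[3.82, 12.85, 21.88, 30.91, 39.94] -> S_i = 3.82 + 9.03*i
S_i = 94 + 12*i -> [94, 106, 118, 130, 142]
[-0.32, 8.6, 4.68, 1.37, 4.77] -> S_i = Random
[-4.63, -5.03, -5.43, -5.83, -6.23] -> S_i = -4.63 + -0.40*i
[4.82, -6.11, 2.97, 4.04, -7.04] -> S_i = Random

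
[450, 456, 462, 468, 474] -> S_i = 450 + 6*i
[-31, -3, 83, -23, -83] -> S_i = Random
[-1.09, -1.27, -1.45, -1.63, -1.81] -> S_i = -1.09 + -0.18*i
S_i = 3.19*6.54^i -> [3.19, 20.86, 136.44, 892.33, 5835.82]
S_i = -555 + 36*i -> [-555, -519, -483, -447, -411]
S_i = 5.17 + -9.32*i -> [5.17, -4.15, -13.47, -22.79, -32.11]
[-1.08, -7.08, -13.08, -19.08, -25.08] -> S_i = -1.08 + -6.00*i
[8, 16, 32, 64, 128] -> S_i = 8*2^i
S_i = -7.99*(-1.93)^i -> [-7.99, 15.42, -29.76, 57.44, -110.86]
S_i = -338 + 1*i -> [-338, -337, -336, -335, -334]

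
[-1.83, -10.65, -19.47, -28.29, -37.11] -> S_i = -1.83 + -8.82*i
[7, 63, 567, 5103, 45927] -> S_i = 7*9^i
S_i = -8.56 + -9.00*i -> [-8.56, -17.56, -26.56, -35.56, -44.56]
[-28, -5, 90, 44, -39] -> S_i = Random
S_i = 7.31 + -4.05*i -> [7.31, 3.26, -0.79, -4.84, -8.89]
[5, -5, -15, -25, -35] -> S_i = 5 + -10*i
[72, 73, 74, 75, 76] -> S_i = 72 + 1*i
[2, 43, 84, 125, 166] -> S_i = 2 + 41*i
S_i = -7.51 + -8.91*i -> [-7.51, -16.42, -25.33, -34.24, -43.15]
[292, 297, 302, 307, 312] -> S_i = 292 + 5*i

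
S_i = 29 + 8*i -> [29, 37, 45, 53, 61]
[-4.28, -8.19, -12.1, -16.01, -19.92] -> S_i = -4.28 + -3.91*i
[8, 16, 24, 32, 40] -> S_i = 8 + 8*i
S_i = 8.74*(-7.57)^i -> [8.74, -66.16, 500.84, -3791.4, 28700.86]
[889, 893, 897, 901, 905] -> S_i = 889 + 4*i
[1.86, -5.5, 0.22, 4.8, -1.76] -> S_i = Random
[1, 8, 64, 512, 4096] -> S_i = 1*8^i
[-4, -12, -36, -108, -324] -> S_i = -4*3^i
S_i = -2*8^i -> [-2, -16, -128, -1024, -8192]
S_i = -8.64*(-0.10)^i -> [-8.64, 0.86, -0.09, 0.01, -0.0]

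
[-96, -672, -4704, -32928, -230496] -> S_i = -96*7^i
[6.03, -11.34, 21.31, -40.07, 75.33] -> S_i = 6.03*(-1.88)^i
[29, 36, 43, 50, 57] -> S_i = 29 + 7*i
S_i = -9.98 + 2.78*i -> [-9.98, -7.2, -4.42, -1.64, 1.14]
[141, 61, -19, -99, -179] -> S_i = 141 + -80*i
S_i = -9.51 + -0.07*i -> [-9.51, -9.58, -9.65, -9.72, -9.79]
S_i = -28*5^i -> [-28, -140, -700, -3500, -17500]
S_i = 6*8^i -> [6, 48, 384, 3072, 24576]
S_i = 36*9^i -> [36, 324, 2916, 26244, 236196]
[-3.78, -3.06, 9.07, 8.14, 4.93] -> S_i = Random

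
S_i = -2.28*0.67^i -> [-2.28, -1.53, -1.02, -0.69, -0.46]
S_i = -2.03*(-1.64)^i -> [-2.03, 3.33, -5.46, 8.95, -14.68]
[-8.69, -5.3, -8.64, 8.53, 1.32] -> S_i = Random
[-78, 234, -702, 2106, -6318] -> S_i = -78*-3^i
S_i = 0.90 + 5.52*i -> [0.9, 6.42, 11.94, 17.46, 22.98]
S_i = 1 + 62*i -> [1, 63, 125, 187, 249]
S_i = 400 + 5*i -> [400, 405, 410, 415, 420]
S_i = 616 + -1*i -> [616, 615, 614, 613, 612]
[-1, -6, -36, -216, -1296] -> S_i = -1*6^i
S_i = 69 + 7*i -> [69, 76, 83, 90, 97]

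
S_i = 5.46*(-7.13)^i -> [5.46, -38.93, 277.57, -1979.07, 14110.77]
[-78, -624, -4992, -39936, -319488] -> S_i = -78*8^i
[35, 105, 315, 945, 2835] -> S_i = 35*3^i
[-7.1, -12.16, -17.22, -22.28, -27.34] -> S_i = -7.10 + -5.06*i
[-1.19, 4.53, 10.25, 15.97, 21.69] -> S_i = -1.19 + 5.72*i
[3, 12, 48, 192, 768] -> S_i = 3*4^i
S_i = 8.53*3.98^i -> [8.53, 33.95, 135.12, 537.77, 2140.33]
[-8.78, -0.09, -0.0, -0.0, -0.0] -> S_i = -8.78*0.01^i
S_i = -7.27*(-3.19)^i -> [-7.27, 23.19, -73.98, 236.0, -752.83]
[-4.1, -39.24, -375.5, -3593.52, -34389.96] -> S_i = -4.10*9.57^i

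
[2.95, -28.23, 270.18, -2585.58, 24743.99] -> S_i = 2.95*(-9.57)^i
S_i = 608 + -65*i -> [608, 543, 478, 413, 348]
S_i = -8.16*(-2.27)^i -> [-8.16, 18.52, -42.05, 95.45, -216.67]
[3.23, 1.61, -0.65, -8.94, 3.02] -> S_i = Random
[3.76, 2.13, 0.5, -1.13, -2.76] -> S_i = 3.76 + -1.63*i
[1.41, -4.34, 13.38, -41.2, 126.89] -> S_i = 1.41*(-3.08)^i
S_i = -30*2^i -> [-30, -60, -120, -240, -480]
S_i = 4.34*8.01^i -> [4.34, 34.76, 278.45, 2230.42, 17865.69]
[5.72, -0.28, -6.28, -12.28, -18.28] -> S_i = 5.72 + -6.00*i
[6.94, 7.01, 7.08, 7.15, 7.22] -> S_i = 6.94*1.01^i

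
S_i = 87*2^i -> [87, 174, 348, 696, 1392]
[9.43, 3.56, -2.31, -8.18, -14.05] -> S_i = 9.43 + -5.87*i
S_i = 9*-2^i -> [9, -18, 36, -72, 144]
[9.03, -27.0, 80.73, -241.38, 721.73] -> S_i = 9.03*(-2.99)^i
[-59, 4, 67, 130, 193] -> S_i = -59 + 63*i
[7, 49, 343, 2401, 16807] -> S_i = 7*7^i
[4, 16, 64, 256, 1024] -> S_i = 4*4^i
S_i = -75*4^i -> [-75, -300, -1200, -4800, -19200]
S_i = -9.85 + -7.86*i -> [-9.85, -17.71, -25.57, -33.43, -41.29]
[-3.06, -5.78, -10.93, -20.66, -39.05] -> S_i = -3.06*1.89^i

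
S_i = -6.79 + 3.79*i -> [-6.79, -3.0, 0.79, 4.58, 8.37]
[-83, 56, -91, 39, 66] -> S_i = Random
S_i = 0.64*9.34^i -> [0.64, 5.98, 55.83, 521.46, 4870.43]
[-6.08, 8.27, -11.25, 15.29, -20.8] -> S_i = -6.08*(-1.36)^i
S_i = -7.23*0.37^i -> [-7.23, -2.68, -0.99, -0.37, -0.14]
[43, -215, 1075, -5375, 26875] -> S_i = 43*-5^i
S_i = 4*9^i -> [4, 36, 324, 2916, 26244]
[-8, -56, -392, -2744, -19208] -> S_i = -8*7^i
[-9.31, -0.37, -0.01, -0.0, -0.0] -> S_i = -9.31*0.04^i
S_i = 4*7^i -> [4, 28, 196, 1372, 9604]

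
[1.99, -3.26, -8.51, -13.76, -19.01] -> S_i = 1.99 + -5.25*i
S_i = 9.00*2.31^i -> [9.0, 20.79, 48.02, 110.94, 256.27]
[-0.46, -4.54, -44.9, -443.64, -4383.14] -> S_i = -0.46*9.88^i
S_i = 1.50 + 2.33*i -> [1.5, 3.83, 6.16, 8.49, 10.82]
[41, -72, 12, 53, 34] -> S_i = Random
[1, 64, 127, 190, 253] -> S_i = 1 + 63*i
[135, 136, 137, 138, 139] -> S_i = 135 + 1*i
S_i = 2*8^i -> [2, 16, 128, 1024, 8192]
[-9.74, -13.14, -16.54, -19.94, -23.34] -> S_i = -9.74 + -3.40*i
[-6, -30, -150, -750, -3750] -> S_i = -6*5^i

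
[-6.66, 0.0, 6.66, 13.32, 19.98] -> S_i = -6.66 + 6.66*i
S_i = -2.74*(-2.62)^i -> [-2.74, 7.18, -18.81, 49.28, -129.11]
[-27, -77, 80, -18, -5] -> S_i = Random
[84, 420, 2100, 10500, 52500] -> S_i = 84*5^i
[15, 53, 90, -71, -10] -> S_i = Random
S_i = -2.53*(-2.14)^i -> [-2.53, 5.41, -11.59, 24.79, -53.06]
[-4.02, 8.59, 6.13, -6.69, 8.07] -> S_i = Random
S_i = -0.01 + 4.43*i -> [-0.01, 4.42, 8.85, 13.28, 17.71]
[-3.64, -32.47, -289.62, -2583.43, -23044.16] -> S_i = -3.64*8.92^i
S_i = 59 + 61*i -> [59, 120, 181, 242, 303]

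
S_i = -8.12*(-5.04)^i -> [-8.12, 40.92, -206.26, 1039.56, -5239.36]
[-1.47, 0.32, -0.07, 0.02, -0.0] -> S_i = -1.47*(-0.22)^i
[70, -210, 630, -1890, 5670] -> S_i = 70*-3^i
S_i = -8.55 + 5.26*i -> [-8.55, -3.29, 1.97, 7.23, 12.49]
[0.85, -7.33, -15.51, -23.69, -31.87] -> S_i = 0.85 + -8.18*i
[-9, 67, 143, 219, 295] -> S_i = -9 + 76*i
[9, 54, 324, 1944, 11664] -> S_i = 9*6^i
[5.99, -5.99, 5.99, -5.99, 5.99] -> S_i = 5.99*(-1.00)^i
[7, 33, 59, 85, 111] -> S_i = 7 + 26*i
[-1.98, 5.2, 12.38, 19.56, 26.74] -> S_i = -1.98 + 7.18*i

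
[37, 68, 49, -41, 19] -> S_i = Random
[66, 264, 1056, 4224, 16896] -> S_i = 66*4^i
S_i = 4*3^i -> [4, 12, 36, 108, 324]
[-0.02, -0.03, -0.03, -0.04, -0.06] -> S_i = -0.02*1.29^i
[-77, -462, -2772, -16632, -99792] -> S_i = -77*6^i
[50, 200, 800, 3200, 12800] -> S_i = 50*4^i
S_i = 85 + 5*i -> [85, 90, 95, 100, 105]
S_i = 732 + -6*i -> [732, 726, 720, 714, 708]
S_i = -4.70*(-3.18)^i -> [-4.7, 14.95, -47.53, 151.14, -480.62]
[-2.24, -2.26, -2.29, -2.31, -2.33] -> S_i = -2.24*1.01^i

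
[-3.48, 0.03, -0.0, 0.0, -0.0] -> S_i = -3.48*(-0.01)^i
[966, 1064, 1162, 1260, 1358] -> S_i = 966 + 98*i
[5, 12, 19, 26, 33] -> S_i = 5 + 7*i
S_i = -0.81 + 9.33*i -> [-0.81, 8.52, 17.85, 27.18, 36.51]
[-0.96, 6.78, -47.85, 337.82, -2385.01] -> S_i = -0.96*(-7.06)^i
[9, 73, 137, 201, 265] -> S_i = 9 + 64*i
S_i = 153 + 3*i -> [153, 156, 159, 162, 165]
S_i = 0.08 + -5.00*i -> [0.08, -4.92, -9.92, -14.92, -19.92]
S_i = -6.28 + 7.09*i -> [-6.28, 0.81, 7.9, 14.99, 22.08]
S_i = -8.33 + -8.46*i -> [-8.33, -16.79, -25.25, -33.71, -42.17]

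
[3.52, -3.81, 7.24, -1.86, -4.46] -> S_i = Random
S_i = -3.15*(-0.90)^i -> [-3.15, 2.84, -2.55, 2.3, -2.07]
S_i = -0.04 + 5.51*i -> [-0.04, 5.47, 10.98, 16.49, 22.0]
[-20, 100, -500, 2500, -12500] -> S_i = -20*-5^i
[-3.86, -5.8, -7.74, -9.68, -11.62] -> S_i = -3.86 + -1.94*i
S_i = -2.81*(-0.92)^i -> [-2.81, 2.59, -2.38, 2.19, -2.01]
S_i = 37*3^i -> [37, 111, 333, 999, 2997]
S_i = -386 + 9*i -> [-386, -377, -368, -359, -350]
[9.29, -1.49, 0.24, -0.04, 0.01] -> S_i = 9.29*(-0.16)^i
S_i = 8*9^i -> [8, 72, 648, 5832, 52488]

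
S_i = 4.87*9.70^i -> [4.87, 47.24, 458.22, 4444.72, 43113.76]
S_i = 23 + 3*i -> [23, 26, 29, 32, 35]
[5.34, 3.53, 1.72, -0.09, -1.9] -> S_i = 5.34 + -1.81*i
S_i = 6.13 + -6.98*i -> [6.13, -0.85, -7.83, -14.81, -21.79]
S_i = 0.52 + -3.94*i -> [0.52, -3.42, -7.36, -11.3, -15.24]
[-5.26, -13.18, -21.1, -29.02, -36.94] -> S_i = -5.26 + -7.92*i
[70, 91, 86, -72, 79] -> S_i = Random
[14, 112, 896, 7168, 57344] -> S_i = 14*8^i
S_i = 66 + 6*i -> [66, 72, 78, 84, 90]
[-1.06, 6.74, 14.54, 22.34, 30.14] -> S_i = -1.06 + 7.80*i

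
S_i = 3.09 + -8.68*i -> [3.09, -5.59, -14.27, -22.95, -31.63]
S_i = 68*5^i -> [68, 340, 1700, 8500, 42500]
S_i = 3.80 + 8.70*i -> [3.8, 12.5, 21.2, 29.9, 38.6]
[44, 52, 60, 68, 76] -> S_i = 44 + 8*i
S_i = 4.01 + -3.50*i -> [4.01, 0.51, -2.99, -6.49, -9.99]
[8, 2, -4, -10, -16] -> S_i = 8 + -6*i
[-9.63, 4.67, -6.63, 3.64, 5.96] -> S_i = Random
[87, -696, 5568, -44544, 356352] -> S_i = 87*-8^i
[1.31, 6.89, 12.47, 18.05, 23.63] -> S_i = 1.31 + 5.58*i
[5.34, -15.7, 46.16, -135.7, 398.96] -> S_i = 5.34*(-2.94)^i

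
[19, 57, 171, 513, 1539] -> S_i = 19*3^i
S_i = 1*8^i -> [1, 8, 64, 512, 4096]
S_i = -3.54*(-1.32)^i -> [-3.54, 4.67, -6.17, 8.14, -10.75]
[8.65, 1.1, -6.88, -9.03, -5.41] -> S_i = Random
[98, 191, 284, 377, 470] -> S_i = 98 + 93*i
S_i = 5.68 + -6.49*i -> [5.68, -0.81, -7.3, -13.79, -20.28]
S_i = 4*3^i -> [4, 12, 36, 108, 324]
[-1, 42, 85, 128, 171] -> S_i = -1 + 43*i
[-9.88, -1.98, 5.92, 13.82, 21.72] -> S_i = -9.88 + 7.90*i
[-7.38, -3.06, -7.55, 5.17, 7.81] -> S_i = Random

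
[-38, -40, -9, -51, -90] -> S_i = Random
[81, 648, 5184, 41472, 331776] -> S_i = 81*8^i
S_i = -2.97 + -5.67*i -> [-2.97, -8.64, -14.31, -19.98, -25.65]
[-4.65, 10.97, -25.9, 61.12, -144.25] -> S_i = -4.65*(-2.36)^i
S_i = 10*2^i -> [10, 20, 40, 80, 160]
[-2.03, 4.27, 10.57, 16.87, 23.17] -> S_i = -2.03 + 6.30*i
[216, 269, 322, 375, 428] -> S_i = 216 + 53*i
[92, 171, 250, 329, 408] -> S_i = 92 + 79*i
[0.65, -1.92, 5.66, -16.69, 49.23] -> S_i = 0.65*(-2.95)^i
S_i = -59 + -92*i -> [-59, -151, -243, -335, -427]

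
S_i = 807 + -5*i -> [807, 802, 797, 792, 787]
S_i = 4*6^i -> [4, 24, 144, 864, 5184]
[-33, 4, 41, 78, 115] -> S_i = -33 + 37*i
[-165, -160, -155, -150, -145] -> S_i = -165 + 5*i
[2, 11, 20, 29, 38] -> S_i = 2 + 9*i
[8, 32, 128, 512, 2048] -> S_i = 8*4^i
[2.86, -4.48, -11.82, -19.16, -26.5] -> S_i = 2.86 + -7.34*i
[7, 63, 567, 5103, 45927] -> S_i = 7*9^i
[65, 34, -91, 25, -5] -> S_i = Random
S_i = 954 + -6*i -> [954, 948, 942, 936, 930]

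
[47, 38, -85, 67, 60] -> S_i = Random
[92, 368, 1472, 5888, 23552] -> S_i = 92*4^i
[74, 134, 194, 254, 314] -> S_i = 74 + 60*i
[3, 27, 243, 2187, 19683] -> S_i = 3*9^i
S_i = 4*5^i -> [4, 20, 100, 500, 2500]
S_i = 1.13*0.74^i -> [1.13, 0.84, 0.62, 0.46, 0.34]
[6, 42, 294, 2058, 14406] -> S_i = 6*7^i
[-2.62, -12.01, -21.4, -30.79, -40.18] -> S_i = -2.62 + -9.39*i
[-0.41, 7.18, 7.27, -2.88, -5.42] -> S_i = Random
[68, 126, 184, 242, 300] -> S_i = 68 + 58*i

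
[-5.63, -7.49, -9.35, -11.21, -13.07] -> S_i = -5.63 + -1.86*i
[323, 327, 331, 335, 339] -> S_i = 323 + 4*i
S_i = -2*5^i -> [-2, -10, -50, -250, -1250]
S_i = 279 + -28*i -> [279, 251, 223, 195, 167]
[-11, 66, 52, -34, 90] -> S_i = Random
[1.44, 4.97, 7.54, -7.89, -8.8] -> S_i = Random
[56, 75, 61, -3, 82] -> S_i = Random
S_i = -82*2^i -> [-82, -164, -328, -656, -1312]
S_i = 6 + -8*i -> [6, -2, -10, -18, -26]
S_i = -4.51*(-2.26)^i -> [-4.51, 10.19, -23.04, 52.06, -117.65]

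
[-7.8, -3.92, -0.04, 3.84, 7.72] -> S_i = -7.80 + 3.88*i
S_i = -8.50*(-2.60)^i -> [-8.5, 22.1, -57.46, 149.4, -388.43]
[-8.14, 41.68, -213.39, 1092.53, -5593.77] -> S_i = -8.14*(-5.12)^i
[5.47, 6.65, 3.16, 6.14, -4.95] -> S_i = Random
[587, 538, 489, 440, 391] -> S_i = 587 + -49*i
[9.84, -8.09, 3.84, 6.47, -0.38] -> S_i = Random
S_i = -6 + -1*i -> [-6, -7, -8, -9, -10]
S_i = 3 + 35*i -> [3, 38, 73, 108, 143]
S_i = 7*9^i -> [7, 63, 567, 5103, 45927]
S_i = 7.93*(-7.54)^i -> [7.93, -59.79, 450.83, -3399.28, 25630.59]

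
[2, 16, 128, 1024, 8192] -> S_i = 2*8^i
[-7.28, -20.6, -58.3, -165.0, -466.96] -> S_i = -7.28*2.83^i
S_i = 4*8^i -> [4, 32, 256, 2048, 16384]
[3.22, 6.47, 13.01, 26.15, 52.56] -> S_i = 3.22*2.01^i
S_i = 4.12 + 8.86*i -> [4.12, 12.98, 21.84, 30.7, 39.56]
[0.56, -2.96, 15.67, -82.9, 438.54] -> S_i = 0.56*(-5.29)^i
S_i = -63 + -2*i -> [-63, -65, -67, -69, -71]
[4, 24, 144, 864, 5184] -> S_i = 4*6^i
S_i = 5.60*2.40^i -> [5.6, 13.44, 32.26, 77.41, 185.79]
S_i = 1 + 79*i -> [1, 80, 159, 238, 317]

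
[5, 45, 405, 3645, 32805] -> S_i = 5*9^i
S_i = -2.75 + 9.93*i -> [-2.75, 7.18, 17.11, 27.04, 36.97]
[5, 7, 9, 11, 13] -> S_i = 5 + 2*i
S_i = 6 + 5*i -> [6, 11, 16, 21, 26]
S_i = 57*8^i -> [57, 456, 3648, 29184, 233472]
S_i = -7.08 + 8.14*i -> [-7.08, 1.06, 9.2, 17.34, 25.48]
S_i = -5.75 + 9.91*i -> [-5.75, 4.16, 14.07, 23.98, 33.89]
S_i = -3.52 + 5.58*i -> [-3.52, 2.06, 7.64, 13.22, 18.8]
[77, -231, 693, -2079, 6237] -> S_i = 77*-3^i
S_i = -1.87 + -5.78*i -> [-1.87, -7.65, -13.43, -19.21, -24.99]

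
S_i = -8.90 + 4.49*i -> [-8.9, -4.41, 0.08, 4.57, 9.06]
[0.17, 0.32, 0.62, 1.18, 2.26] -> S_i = 0.17*1.91^i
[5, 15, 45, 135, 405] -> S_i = 5*3^i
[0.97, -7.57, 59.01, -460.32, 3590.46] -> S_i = 0.97*(-7.80)^i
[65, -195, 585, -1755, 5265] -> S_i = 65*-3^i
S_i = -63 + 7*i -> [-63, -56, -49, -42, -35]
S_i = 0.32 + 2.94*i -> [0.32, 3.26, 6.2, 9.14, 12.08]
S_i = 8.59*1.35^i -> [8.59, 11.6, 15.66, 21.13, 28.53]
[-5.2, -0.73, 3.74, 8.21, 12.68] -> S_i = -5.20 + 4.47*i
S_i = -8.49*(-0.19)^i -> [-8.49, 1.61, -0.31, 0.06, -0.01]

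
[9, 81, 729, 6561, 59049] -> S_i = 9*9^i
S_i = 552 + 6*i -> [552, 558, 564, 570, 576]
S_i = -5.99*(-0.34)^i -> [-5.99, 2.04, -0.69, 0.24, -0.08]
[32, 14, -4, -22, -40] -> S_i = 32 + -18*i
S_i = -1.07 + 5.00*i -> [-1.07, 3.93, 8.93, 13.93, 18.93]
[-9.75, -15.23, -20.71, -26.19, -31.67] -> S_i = -9.75 + -5.48*i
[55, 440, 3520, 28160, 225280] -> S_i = 55*8^i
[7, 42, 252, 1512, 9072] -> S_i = 7*6^i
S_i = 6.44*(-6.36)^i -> [6.44, -40.96, 260.5, -1656.75, 10536.94]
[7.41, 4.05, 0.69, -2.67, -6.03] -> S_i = 7.41 + -3.36*i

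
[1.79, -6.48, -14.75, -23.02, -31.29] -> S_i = 1.79 + -8.27*i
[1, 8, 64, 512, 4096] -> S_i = 1*8^i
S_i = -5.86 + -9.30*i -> [-5.86, -15.16, -24.46, -33.76, -43.06]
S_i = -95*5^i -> [-95, -475, -2375, -11875, -59375]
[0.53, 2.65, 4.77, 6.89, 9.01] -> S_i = 0.53 + 2.12*i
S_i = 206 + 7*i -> [206, 213, 220, 227, 234]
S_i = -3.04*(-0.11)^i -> [-3.04, 0.33, -0.04, 0.0, -0.0]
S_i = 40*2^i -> [40, 80, 160, 320, 640]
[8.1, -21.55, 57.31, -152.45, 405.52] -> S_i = 8.10*(-2.66)^i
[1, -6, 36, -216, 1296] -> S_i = 1*-6^i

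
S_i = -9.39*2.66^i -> [-9.39, -24.98, -66.44, -176.73, -470.1]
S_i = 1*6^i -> [1, 6, 36, 216, 1296]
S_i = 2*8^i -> [2, 16, 128, 1024, 8192]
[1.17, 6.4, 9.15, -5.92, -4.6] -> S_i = Random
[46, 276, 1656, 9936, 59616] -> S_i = 46*6^i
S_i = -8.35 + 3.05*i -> [-8.35, -5.3, -2.25, 0.8, 3.85]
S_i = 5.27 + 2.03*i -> [5.27, 7.3, 9.33, 11.36, 13.39]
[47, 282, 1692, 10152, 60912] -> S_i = 47*6^i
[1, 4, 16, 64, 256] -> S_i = 1*4^i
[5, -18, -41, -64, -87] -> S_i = 5 + -23*i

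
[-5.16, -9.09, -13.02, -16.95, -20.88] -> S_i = -5.16 + -3.93*i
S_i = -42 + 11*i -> [-42, -31, -20, -9, 2]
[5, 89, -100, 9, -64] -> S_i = Random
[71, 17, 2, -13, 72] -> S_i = Random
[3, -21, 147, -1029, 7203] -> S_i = 3*-7^i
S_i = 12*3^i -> [12, 36, 108, 324, 972]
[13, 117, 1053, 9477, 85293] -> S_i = 13*9^i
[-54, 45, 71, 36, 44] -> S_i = Random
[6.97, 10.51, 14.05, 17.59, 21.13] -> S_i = 6.97 + 3.54*i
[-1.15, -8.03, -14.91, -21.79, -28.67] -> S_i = -1.15 + -6.88*i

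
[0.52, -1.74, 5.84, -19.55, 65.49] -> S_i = 0.52*(-3.35)^i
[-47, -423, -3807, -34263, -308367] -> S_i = -47*9^i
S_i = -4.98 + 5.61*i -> [-4.98, 0.63, 6.24, 11.85, 17.46]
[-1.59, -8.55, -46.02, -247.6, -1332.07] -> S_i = -1.59*5.38^i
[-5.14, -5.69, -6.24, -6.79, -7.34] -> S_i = -5.14 + -0.55*i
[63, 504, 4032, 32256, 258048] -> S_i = 63*8^i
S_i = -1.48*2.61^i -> [-1.48, -3.86, -10.08, -26.31, -68.68]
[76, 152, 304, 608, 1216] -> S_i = 76*2^i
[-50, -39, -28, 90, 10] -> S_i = Random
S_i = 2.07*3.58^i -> [2.07, 7.41, 26.53, 94.98, 340.02]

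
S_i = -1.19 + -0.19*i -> [-1.19, -1.38, -1.57, -1.76, -1.95]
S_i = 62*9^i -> [62, 558, 5022, 45198, 406782]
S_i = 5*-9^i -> [5, -45, 405, -3645, 32805]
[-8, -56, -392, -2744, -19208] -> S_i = -8*7^i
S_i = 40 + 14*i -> [40, 54, 68, 82, 96]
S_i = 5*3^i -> [5, 15, 45, 135, 405]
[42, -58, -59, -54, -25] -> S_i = Random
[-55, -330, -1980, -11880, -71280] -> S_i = -55*6^i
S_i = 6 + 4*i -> [6, 10, 14, 18, 22]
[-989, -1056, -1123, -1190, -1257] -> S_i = -989 + -67*i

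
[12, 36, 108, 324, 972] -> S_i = 12*3^i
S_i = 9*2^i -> [9, 18, 36, 72, 144]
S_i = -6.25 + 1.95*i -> [-6.25, -4.3, -2.35, -0.4, 1.55]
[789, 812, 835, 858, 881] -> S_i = 789 + 23*i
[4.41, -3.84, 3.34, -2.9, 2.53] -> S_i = 4.41*(-0.87)^i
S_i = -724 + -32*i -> [-724, -756, -788, -820, -852]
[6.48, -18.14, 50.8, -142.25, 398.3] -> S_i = 6.48*(-2.80)^i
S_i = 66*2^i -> [66, 132, 264, 528, 1056]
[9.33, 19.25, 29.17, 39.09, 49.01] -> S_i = 9.33 + 9.92*i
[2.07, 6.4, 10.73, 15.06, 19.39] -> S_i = 2.07 + 4.33*i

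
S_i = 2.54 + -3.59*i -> [2.54, -1.05, -4.64, -8.23, -11.82]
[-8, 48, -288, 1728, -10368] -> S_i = -8*-6^i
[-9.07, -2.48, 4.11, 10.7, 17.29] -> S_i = -9.07 + 6.59*i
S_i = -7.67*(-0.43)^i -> [-7.67, 3.3, -1.42, 0.61, -0.26]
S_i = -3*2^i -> [-3, -6, -12, -24, -48]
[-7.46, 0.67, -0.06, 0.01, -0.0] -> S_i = -7.46*(-0.09)^i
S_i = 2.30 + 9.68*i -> [2.3, 11.98, 21.66, 31.34, 41.02]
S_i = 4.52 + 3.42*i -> [4.52, 7.94, 11.36, 14.78, 18.2]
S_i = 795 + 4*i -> [795, 799, 803, 807, 811]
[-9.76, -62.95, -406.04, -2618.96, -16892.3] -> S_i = -9.76*6.45^i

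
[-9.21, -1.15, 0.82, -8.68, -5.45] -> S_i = Random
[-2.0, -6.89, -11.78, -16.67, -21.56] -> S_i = -2.00 + -4.89*i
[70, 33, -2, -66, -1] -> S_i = Random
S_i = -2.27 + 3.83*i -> [-2.27, 1.56, 5.39, 9.22, 13.05]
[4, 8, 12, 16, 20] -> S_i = 4 + 4*i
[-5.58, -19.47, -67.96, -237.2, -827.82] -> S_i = -5.58*3.49^i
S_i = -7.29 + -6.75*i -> [-7.29, -14.04, -20.79, -27.54, -34.29]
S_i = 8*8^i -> [8, 64, 512, 4096, 32768]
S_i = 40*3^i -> [40, 120, 360, 1080, 3240]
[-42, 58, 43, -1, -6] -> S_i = Random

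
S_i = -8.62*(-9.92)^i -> [-8.62, 85.51, -848.26, 8414.77, -83474.52]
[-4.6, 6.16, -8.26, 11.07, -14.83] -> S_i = -4.60*(-1.34)^i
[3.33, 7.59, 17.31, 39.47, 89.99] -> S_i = 3.33*2.28^i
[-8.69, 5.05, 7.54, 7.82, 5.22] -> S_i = Random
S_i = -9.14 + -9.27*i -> [-9.14, -18.41, -27.68, -36.95, -46.22]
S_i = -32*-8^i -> [-32, 256, -2048, 16384, -131072]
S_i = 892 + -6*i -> [892, 886, 880, 874, 868]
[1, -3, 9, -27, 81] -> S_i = 1*-3^i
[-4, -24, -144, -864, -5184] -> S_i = -4*6^i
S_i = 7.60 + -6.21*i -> [7.6, 1.39, -4.82, -11.03, -17.24]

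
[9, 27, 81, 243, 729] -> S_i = 9*3^i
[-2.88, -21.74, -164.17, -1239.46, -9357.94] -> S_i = -2.88*7.55^i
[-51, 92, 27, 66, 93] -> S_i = Random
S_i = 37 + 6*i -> [37, 43, 49, 55, 61]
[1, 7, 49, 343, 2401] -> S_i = 1*7^i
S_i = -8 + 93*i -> [-8, 85, 178, 271, 364]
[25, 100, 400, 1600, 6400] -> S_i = 25*4^i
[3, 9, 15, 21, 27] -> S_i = 3 + 6*i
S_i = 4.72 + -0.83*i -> [4.72, 3.89, 3.06, 2.23, 1.4]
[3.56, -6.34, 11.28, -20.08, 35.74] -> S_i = 3.56*(-1.78)^i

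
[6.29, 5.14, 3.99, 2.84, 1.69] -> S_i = 6.29 + -1.15*i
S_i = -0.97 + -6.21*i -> [-0.97, -7.18, -13.39, -19.6, -25.81]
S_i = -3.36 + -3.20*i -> [-3.36, -6.56, -9.76, -12.96, -16.16]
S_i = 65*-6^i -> [65, -390, 2340, -14040, 84240]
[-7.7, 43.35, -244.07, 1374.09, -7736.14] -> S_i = -7.70*(-5.63)^i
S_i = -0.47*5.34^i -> [-0.47, -2.51, -13.4, -71.57, -382.18]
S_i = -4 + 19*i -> [-4, 15, 34, 53, 72]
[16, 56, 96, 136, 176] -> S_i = 16 + 40*i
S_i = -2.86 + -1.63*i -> [-2.86, -4.49, -6.12, -7.75, -9.38]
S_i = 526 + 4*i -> [526, 530, 534, 538, 542]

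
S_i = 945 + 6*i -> [945, 951, 957, 963, 969]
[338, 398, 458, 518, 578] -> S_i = 338 + 60*i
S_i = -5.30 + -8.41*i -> [-5.3, -13.71, -22.12, -30.53, -38.94]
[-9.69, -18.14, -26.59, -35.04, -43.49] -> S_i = -9.69 + -8.45*i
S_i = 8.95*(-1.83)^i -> [8.95, -16.38, 29.97, -54.85, 100.38]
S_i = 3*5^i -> [3, 15, 75, 375, 1875]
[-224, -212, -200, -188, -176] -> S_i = -224 + 12*i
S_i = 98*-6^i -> [98, -588, 3528, -21168, 127008]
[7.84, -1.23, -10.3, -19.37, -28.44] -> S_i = 7.84 + -9.07*i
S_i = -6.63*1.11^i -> [-6.63, -7.36, -8.17, -9.07, -10.06]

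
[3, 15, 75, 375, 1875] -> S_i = 3*5^i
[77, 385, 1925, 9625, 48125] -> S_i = 77*5^i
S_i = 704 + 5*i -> [704, 709, 714, 719, 724]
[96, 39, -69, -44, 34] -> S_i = Random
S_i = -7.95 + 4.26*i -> [-7.95, -3.69, 0.57, 4.83, 9.09]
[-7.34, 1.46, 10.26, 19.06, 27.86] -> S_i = -7.34 + 8.80*i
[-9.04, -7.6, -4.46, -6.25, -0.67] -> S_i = Random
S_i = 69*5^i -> [69, 345, 1725, 8625, 43125]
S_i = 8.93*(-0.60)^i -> [8.93, -5.36, 3.21, -1.93, 1.16]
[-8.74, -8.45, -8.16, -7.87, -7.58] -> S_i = -8.74 + 0.29*i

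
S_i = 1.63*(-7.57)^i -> [1.63, -12.34, 93.41, -707.09, 5352.68]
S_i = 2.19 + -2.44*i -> [2.19, -0.25, -2.69, -5.13, -7.57]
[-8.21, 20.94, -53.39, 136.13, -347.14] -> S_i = -8.21*(-2.55)^i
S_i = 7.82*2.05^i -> [7.82, 16.03, 32.86, 67.37, 138.11]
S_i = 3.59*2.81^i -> [3.59, 10.09, 28.35, 79.66, 223.83]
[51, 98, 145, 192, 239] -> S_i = 51 + 47*i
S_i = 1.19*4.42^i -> [1.19, 5.26, 23.25, 102.76, 454.19]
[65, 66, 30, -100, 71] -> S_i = Random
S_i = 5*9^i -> [5, 45, 405, 3645, 32805]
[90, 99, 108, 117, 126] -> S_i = 90 + 9*i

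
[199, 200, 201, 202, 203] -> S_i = 199 + 1*i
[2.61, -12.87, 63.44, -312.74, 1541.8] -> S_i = 2.61*(-4.93)^i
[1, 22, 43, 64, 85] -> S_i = 1 + 21*i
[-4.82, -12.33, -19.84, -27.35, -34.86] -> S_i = -4.82 + -7.51*i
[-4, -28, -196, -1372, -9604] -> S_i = -4*7^i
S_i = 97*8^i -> [97, 776, 6208, 49664, 397312]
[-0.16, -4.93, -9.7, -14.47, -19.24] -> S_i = -0.16 + -4.77*i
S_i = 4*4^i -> [4, 16, 64, 256, 1024]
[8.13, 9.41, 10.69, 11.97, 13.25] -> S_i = 8.13 + 1.28*i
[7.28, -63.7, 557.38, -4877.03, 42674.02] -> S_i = 7.28*(-8.75)^i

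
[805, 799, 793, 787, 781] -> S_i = 805 + -6*i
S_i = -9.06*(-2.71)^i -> [-9.06, 24.55, -66.54, 180.32, -488.66]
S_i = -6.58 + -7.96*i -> [-6.58, -14.54, -22.5, -30.46, -38.42]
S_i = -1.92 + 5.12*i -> [-1.92, 3.2, 8.32, 13.44, 18.56]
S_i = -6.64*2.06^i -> [-6.64, -13.68, -28.18, -58.05, -119.57]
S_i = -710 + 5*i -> [-710, -705, -700, -695, -690]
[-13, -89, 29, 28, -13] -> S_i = Random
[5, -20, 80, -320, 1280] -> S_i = 5*-4^i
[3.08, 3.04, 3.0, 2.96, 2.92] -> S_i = 3.08 + -0.04*i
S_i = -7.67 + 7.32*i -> [-7.67, -0.35, 6.97, 14.29, 21.61]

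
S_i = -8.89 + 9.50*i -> [-8.89, 0.61, 10.11, 19.61, 29.11]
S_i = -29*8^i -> [-29, -232, -1856, -14848, -118784]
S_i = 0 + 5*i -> [0, 5, 10, 15, 20]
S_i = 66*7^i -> [66, 462, 3234, 22638, 158466]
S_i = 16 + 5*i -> [16, 21, 26, 31, 36]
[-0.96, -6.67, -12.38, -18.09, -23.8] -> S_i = -0.96 + -5.71*i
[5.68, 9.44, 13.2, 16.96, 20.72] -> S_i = 5.68 + 3.76*i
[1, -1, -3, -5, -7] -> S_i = 1 + -2*i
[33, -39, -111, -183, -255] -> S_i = 33 + -72*i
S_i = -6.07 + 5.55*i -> [-6.07, -0.52, 5.03, 10.58, 16.13]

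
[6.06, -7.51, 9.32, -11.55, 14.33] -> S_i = 6.06*(-1.24)^i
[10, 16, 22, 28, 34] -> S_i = 10 + 6*i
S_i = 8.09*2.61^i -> [8.09, 21.11, 55.11, 143.84, 375.41]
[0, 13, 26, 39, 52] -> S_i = 0 + 13*i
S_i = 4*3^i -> [4, 12, 36, 108, 324]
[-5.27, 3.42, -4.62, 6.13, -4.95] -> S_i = Random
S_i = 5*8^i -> [5, 40, 320, 2560, 20480]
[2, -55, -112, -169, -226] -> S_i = 2 + -57*i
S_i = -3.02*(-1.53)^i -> [-3.02, 4.62, -7.07, 10.82, -16.55]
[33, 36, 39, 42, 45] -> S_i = 33 + 3*i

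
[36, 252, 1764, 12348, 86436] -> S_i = 36*7^i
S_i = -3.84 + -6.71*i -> [-3.84, -10.55, -17.26, -23.97, -30.68]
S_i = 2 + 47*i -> [2, 49, 96, 143, 190]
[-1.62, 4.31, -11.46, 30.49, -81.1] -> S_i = -1.62*(-2.66)^i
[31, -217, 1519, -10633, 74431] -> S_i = 31*-7^i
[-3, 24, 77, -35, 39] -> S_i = Random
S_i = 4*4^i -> [4, 16, 64, 256, 1024]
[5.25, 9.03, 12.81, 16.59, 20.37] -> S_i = 5.25 + 3.78*i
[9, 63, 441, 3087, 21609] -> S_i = 9*7^i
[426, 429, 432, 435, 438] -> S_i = 426 + 3*i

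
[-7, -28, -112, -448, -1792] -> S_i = -7*4^i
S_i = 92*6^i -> [92, 552, 3312, 19872, 119232]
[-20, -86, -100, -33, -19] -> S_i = Random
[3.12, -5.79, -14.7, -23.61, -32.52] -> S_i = 3.12 + -8.91*i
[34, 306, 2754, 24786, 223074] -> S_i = 34*9^i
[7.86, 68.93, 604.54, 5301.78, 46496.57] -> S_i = 7.86*8.77^i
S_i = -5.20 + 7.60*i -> [-5.2, 2.4, 10.0, 17.6, 25.2]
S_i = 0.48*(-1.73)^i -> [0.48, -0.83, 1.44, -2.49, 4.3]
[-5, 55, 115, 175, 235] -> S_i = -5 + 60*i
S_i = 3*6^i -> [3, 18, 108, 648, 3888]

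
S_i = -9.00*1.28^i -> [-9.0, -11.52, -14.75, -18.87, -24.16]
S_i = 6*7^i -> [6, 42, 294, 2058, 14406]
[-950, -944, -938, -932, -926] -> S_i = -950 + 6*i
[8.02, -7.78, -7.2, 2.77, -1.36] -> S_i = Random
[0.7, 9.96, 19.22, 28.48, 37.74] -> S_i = 0.70 + 9.26*i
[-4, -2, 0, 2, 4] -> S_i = -4 + 2*i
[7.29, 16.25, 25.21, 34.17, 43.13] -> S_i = 7.29 + 8.96*i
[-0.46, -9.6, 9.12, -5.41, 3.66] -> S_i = Random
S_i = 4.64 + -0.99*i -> [4.64, 3.65, 2.66, 1.67, 0.68]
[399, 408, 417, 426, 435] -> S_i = 399 + 9*i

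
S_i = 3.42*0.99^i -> [3.42, 3.39, 3.35, 3.32, 3.29]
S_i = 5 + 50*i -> [5, 55, 105, 155, 205]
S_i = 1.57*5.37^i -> [1.57, 8.43, 45.27, 243.12, 1305.56]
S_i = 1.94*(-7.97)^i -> [1.94, -15.46, 123.23, -982.15, 7827.72]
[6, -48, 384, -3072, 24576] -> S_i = 6*-8^i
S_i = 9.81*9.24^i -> [9.81, 90.64, 837.55, 7739.0, 71508.37]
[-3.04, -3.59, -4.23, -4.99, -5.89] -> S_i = -3.04*1.18^i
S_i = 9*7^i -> [9, 63, 441, 3087, 21609]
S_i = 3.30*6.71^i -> [3.3, 22.14, 148.58, 996.97, 6689.66]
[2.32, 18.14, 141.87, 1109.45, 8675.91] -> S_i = 2.32*7.82^i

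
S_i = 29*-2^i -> [29, -58, 116, -232, 464]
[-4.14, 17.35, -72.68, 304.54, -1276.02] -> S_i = -4.14*(-4.19)^i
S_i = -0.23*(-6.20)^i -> [-0.23, 1.43, -8.84, 54.82, -339.86]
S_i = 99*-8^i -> [99, -792, 6336, -50688, 405504]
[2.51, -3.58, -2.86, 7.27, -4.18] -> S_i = Random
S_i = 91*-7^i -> [91, -637, 4459, -31213, 218491]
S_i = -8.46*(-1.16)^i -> [-8.46, 9.81, -11.38, 13.21, -15.32]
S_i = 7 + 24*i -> [7, 31, 55, 79, 103]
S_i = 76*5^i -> [76, 380, 1900, 9500, 47500]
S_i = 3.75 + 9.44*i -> [3.75, 13.19, 22.63, 32.07, 41.51]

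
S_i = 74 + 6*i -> [74, 80, 86, 92, 98]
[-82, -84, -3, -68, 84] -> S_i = Random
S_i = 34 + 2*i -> [34, 36, 38, 40, 42]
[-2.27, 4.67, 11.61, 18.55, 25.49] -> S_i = -2.27 + 6.94*i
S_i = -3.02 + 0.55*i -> [-3.02, -2.47, -1.92, -1.37, -0.82]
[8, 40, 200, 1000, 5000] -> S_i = 8*5^i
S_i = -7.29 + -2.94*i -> [-7.29, -10.23, -13.17, -16.11, -19.05]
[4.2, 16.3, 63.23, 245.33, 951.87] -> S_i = 4.20*3.88^i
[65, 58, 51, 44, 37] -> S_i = 65 + -7*i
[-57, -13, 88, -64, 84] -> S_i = Random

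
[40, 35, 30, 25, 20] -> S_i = 40 + -5*i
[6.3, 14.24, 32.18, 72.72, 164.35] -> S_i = 6.30*2.26^i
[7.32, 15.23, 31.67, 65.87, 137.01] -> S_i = 7.32*2.08^i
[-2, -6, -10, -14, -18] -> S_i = -2 + -4*i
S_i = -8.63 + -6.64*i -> [-8.63, -15.27, -21.91, -28.55, -35.19]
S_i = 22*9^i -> [22, 198, 1782, 16038, 144342]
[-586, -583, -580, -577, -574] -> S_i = -586 + 3*i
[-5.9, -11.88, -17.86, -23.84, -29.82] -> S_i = -5.90 + -5.98*i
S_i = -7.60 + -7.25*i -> [-7.6, -14.85, -22.1, -29.35, -36.6]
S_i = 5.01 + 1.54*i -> [5.01, 6.55, 8.09, 9.63, 11.17]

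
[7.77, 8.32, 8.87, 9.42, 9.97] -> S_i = 7.77 + 0.55*i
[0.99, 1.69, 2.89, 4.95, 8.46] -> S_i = 0.99*1.71^i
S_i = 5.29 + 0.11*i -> [5.29, 5.4, 5.51, 5.62, 5.73]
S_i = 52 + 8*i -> [52, 60, 68, 76, 84]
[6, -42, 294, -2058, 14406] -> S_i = 6*-7^i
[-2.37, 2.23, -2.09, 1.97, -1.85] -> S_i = -2.37*(-0.94)^i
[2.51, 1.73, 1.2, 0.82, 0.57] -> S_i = 2.51*0.69^i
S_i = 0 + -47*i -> [0, -47, -94, -141, -188]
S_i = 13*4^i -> [13, 52, 208, 832, 3328]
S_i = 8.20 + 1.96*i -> [8.2, 10.16, 12.12, 14.08, 16.04]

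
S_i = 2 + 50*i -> [2, 52, 102, 152, 202]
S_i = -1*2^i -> [-1, -2, -4, -8, -16]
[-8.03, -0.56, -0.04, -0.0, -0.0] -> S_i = -8.03*0.07^i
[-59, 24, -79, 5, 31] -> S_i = Random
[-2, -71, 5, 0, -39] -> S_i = Random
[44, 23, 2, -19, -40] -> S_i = 44 + -21*i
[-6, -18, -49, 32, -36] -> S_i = Random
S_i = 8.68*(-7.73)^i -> [8.68, -67.1, 518.66, -4009.2, 30991.15]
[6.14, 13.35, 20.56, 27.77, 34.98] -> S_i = 6.14 + 7.21*i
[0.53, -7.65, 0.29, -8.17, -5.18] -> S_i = Random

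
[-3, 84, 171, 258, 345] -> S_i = -3 + 87*i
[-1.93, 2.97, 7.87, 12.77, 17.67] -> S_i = -1.93 + 4.90*i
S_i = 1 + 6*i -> [1, 7, 13, 19, 25]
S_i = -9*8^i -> [-9, -72, -576, -4608, -36864]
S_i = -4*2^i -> [-4, -8, -16, -32, -64]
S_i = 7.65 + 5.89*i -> [7.65, 13.54, 19.43, 25.32, 31.21]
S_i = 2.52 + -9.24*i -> [2.52, -6.72, -15.96, -25.2, -34.44]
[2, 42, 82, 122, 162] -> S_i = 2 + 40*i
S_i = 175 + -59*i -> [175, 116, 57, -2, -61]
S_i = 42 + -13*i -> [42, 29, 16, 3, -10]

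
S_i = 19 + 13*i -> [19, 32, 45, 58, 71]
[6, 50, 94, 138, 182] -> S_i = 6 + 44*i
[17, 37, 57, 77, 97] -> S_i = 17 + 20*i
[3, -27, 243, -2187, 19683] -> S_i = 3*-9^i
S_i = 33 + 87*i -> [33, 120, 207, 294, 381]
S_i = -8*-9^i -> [-8, 72, -648, 5832, -52488]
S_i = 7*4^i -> [7, 28, 112, 448, 1792]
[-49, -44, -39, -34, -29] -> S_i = -49 + 5*i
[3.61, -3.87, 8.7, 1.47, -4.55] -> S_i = Random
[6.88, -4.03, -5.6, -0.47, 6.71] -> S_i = Random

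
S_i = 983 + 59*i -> [983, 1042, 1101, 1160, 1219]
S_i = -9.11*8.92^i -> [-9.11, -81.26, -724.85, -6465.66, -57673.7]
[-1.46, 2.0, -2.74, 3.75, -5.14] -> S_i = -1.46*(-1.37)^i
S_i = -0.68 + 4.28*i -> [-0.68, 3.6, 7.88, 12.16, 16.44]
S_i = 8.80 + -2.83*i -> [8.8, 5.97, 3.14, 0.31, -2.52]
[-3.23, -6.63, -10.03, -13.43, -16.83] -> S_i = -3.23 + -3.40*i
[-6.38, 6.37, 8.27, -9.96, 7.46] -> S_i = Random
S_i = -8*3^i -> [-8, -24, -72, -216, -648]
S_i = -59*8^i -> [-59, -472, -3776, -30208, -241664]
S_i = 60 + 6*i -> [60, 66, 72, 78, 84]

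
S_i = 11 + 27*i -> [11, 38, 65, 92, 119]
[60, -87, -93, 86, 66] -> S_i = Random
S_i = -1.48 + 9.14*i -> [-1.48, 7.66, 16.8, 25.94, 35.08]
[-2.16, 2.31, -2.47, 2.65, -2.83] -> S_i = -2.16*(-1.07)^i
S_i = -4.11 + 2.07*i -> [-4.11, -2.04, 0.03, 2.1, 4.17]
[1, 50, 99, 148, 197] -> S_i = 1 + 49*i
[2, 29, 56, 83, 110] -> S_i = 2 + 27*i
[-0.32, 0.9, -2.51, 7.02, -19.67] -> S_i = -0.32*(-2.80)^i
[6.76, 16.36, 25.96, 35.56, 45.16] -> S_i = 6.76 + 9.60*i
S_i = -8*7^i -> [-8, -56, -392, -2744, -19208]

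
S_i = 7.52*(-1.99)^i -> [7.52, -14.96, 29.78, -59.26, 117.93]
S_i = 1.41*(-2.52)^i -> [1.41, -3.55, 8.95, -22.56, 56.86]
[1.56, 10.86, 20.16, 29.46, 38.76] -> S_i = 1.56 + 9.30*i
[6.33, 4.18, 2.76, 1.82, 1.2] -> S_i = 6.33*0.66^i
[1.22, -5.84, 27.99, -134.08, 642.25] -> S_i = 1.22*(-4.79)^i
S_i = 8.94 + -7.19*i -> [8.94, 1.75, -5.44, -12.63, -19.82]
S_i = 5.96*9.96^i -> [5.96, 59.36, 591.24, 5888.77, 58652.11]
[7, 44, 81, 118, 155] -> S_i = 7 + 37*i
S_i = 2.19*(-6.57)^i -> [2.19, -14.39, 94.53, -621.07, 4080.43]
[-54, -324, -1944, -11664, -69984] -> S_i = -54*6^i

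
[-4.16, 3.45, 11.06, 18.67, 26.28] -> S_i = -4.16 + 7.61*i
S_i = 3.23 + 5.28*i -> [3.23, 8.51, 13.79, 19.07, 24.35]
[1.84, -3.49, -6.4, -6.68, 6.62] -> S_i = Random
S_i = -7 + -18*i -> [-7, -25, -43, -61, -79]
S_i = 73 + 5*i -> [73, 78, 83, 88, 93]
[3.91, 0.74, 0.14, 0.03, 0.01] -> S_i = 3.91*0.19^i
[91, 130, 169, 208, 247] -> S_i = 91 + 39*i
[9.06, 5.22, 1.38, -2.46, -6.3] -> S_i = 9.06 + -3.84*i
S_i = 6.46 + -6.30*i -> [6.46, 0.16, -6.14, -12.44, -18.74]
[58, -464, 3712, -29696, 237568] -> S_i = 58*-8^i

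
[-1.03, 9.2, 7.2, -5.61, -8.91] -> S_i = Random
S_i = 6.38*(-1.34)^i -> [6.38, -8.55, 11.46, -15.35, 20.57]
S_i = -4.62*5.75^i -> [-4.62, -26.56, -152.75, -878.31, -5050.26]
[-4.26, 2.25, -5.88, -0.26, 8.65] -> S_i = Random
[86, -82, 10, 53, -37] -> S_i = Random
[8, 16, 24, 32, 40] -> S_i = 8 + 8*i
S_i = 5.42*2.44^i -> [5.42, 13.22, 32.27, 78.74, 192.11]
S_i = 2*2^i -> [2, 4, 8, 16, 32]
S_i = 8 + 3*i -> [8, 11, 14, 17, 20]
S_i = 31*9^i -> [31, 279, 2511, 22599, 203391]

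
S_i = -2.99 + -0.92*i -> [-2.99, -3.91, -4.83, -5.75, -6.67]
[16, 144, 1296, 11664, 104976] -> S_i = 16*9^i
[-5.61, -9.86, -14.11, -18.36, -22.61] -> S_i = -5.61 + -4.25*i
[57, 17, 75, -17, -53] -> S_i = Random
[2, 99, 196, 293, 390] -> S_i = 2 + 97*i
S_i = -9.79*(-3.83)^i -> [-9.79, 37.5, -143.61, 550.02, -2106.58]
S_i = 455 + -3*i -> [455, 452, 449, 446, 443]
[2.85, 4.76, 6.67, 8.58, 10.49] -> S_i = 2.85 + 1.91*i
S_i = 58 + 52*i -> [58, 110, 162, 214, 266]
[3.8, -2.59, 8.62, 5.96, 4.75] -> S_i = Random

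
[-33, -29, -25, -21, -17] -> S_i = -33 + 4*i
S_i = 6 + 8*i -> [6, 14, 22, 30, 38]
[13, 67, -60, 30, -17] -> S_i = Random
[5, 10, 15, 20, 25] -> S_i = 5 + 5*i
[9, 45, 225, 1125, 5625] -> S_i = 9*5^i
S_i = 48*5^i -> [48, 240, 1200, 6000, 30000]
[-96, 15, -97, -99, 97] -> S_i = Random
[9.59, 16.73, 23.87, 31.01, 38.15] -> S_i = 9.59 + 7.14*i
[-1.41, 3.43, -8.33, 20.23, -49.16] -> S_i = -1.41*(-2.43)^i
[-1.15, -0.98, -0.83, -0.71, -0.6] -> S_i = -1.15*0.85^i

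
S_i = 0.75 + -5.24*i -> [0.75, -4.49, -9.73, -14.97, -20.21]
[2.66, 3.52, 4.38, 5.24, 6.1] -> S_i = 2.66 + 0.86*i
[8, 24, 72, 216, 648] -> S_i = 8*3^i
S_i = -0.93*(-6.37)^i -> [-0.93, 5.92, -37.74, 240.38, -1531.23]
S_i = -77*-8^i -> [-77, 616, -4928, 39424, -315392]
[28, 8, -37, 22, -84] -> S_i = Random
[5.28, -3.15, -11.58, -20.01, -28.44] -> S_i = 5.28 + -8.43*i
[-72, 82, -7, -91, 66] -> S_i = Random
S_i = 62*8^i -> [62, 496, 3968, 31744, 253952]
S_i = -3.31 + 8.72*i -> [-3.31, 5.41, 14.13, 22.85, 31.57]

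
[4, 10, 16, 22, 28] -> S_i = 4 + 6*i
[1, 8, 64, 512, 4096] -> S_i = 1*8^i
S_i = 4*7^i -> [4, 28, 196, 1372, 9604]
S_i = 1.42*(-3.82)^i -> [1.42, -5.42, 20.72, -79.16, 302.37]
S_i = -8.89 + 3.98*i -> [-8.89, -4.91, -0.93, 3.05, 7.03]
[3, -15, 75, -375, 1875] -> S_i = 3*-5^i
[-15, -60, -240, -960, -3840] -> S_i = -15*4^i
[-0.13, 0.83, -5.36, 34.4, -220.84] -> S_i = -0.13*(-6.42)^i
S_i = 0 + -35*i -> [0, -35, -70, -105, -140]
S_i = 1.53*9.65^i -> [1.53, 14.76, 142.48, 1374.91, 13267.85]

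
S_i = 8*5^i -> [8, 40, 200, 1000, 5000]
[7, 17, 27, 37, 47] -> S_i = 7 + 10*i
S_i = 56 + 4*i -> [56, 60, 64, 68, 72]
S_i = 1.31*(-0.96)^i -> [1.31, -1.26, 1.21, -1.16, 1.11]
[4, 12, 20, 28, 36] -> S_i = 4 + 8*i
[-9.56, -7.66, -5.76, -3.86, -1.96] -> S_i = -9.56 + 1.90*i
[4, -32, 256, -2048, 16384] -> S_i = 4*-8^i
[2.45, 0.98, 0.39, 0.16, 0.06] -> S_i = 2.45*0.40^i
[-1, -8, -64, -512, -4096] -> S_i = -1*8^i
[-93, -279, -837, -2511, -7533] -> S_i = -93*3^i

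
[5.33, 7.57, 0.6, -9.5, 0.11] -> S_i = Random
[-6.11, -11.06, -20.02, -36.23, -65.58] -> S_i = -6.11*1.81^i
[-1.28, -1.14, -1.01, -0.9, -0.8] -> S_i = -1.28*0.89^i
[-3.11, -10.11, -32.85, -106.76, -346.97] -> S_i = -3.11*3.25^i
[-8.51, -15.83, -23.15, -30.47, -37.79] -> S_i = -8.51 + -7.32*i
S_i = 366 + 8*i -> [366, 374, 382, 390, 398]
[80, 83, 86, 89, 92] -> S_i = 80 + 3*i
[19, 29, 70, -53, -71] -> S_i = Random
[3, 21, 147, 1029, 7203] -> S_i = 3*7^i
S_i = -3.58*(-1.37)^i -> [-3.58, 4.9, -6.72, 9.21, -12.61]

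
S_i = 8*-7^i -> [8, -56, 392, -2744, 19208]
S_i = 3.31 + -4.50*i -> [3.31, -1.19, -5.69, -10.19, -14.69]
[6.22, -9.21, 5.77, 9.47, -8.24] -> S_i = Random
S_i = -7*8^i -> [-7, -56, -448, -3584, -28672]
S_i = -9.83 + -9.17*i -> [-9.83, -19.0, -28.17, -37.34, -46.51]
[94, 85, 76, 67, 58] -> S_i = 94 + -9*i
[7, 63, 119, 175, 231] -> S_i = 7 + 56*i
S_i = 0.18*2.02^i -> [0.18, 0.36, 0.73, 1.48, 3.0]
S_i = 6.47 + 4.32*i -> [6.47, 10.79, 15.11, 19.43, 23.75]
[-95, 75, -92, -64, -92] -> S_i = Random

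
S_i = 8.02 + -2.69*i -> [8.02, 5.33, 2.64, -0.05, -2.74]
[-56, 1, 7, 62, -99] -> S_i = Random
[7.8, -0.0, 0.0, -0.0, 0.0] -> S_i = 7.80*-0.00^i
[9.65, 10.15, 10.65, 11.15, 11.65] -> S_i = 9.65 + 0.50*i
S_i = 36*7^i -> [36, 252, 1764, 12348, 86436]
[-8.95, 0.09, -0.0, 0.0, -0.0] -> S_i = -8.95*(-0.01)^i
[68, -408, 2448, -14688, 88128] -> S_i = 68*-6^i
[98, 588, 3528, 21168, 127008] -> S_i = 98*6^i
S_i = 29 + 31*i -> [29, 60, 91, 122, 153]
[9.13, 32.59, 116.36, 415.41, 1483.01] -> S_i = 9.13*3.57^i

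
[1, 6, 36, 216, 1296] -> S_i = 1*6^i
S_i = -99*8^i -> [-99, -792, -6336, -50688, -405504]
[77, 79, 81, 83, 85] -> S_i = 77 + 2*i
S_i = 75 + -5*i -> [75, 70, 65, 60, 55]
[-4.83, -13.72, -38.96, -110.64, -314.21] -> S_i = -4.83*2.84^i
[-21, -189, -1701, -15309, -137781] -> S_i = -21*9^i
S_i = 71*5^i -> [71, 355, 1775, 8875, 44375]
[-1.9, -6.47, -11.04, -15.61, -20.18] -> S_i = -1.90 + -4.57*i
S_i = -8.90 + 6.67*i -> [-8.9, -2.23, 4.44, 11.11, 17.78]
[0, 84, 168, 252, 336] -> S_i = 0 + 84*i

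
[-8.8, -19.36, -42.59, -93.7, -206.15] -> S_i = -8.80*2.20^i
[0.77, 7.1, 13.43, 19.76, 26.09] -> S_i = 0.77 + 6.33*i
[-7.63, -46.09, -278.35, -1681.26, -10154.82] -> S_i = -7.63*6.04^i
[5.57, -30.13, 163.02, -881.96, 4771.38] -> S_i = 5.57*(-5.41)^i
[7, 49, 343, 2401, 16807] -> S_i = 7*7^i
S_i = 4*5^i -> [4, 20, 100, 500, 2500]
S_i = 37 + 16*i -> [37, 53, 69, 85, 101]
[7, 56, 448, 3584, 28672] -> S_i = 7*8^i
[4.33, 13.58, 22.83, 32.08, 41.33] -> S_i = 4.33 + 9.25*i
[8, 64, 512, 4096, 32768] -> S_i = 8*8^i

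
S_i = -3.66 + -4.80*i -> [-3.66, -8.46, -13.26, -18.06, -22.86]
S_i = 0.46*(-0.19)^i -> [0.46, -0.09, 0.02, -0.0, 0.0]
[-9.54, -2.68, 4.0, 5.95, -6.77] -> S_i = Random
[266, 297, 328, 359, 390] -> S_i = 266 + 31*i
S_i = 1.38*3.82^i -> [1.38, 5.27, 20.14, 76.93, 293.85]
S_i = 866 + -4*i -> [866, 862, 858, 854, 850]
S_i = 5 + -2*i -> [5, 3, 1, -1, -3]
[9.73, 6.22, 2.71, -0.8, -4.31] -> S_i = 9.73 + -3.51*i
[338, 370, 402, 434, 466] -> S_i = 338 + 32*i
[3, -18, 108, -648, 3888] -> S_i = 3*-6^i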